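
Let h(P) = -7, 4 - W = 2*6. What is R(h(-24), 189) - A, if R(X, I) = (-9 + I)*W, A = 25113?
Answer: -26553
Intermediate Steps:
W = -8 (W = 4 - 2*6 = 4 - 1*12 = 4 - 12 = -8)
R(X, I) = 72 - 8*I (R(X, I) = (-9 + I)*(-8) = 72 - 8*I)
R(h(-24), 189) - A = (72 - 8*189) - 1*25113 = (72 - 1512) - 25113 = -1440 - 25113 = -26553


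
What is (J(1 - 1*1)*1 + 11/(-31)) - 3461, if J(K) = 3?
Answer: -107209/31 ≈ -3458.4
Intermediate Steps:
(J(1 - 1*1)*1 + 11/(-31)) - 3461 = (3*1 + 11/(-31)) - 3461 = (3 + 11*(-1/31)) - 3461 = (3 - 11/31) - 3461 = 82/31 - 3461 = -107209/31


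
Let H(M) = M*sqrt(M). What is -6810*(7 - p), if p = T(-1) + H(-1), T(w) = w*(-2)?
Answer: -34050 - 6810*I ≈ -34050.0 - 6810.0*I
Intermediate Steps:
H(M) = M**(3/2)
T(w) = -2*w
p = 2 - I (p = -2*(-1) + (-1)**(3/2) = 2 - I ≈ 2.0 - 1.0*I)
-6810*(7 - p) = -6810*(7 - (2 - I)) = -6810*(7 + (-2 + I)) = -6810*(5 + I) = -34050 - 6810*I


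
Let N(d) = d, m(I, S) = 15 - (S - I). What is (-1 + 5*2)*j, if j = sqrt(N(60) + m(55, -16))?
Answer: 9*sqrt(146) ≈ 108.75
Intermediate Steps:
m(I, S) = 15 + I - S (m(I, S) = 15 + (I - S) = 15 + I - S)
j = sqrt(146) (j = sqrt(60 + (15 + 55 - 1*(-16))) = sqrt(60 + (15 + 55 + 16)) = sqrt(60 + 86) = sqrt(146) ≈ 12.083)
(-1 + 5*2)*j = (-1 + 5*2)*sqrt(146) = (-1 + 10)*sqrt(146) = 9*sqrt(146)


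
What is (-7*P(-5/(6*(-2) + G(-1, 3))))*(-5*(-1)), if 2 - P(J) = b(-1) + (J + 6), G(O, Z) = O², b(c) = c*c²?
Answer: 1330/11 ≈ 120.91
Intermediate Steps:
b(c) = c³
P(J) = -3 - J (P(J) = 2 - ((-1)³ + (J + 6)) = 2 - (-1 + (6 + J)) = 2 - (5 + J) = 2 + (-5 - J) = -3 - J)
(-7*P(-5/(6*(-2) + G(-1, 3))))*(-5*(-1)) = (-7*(-3 - (-5)/(6*(-2) + (-1)²)))*(-5*(-1)) = -7*(-3 - (-5)/(-12 + 1))*5 = -7*(-3 - (-5)/(-11))*5 = -7*(-3 - (-5)*(-1)/11)*5 = -7*(-3 - 1*5/11)*5 = -7*(-3 - 5/11)*5 = -7*(-38/11)*5 = (266/11)*5 = 1330/11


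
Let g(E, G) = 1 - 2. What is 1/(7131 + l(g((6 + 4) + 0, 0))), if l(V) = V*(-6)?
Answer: 1/7137 ≈ 0.00014011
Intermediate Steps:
g(E, G) = -1
l(V) = -6*V
1/(7131 + l(g((6 + 4) + 0, 0))) = 1/(7131 - 6*(-1)) = 1/(7131 + 6) = 1/7137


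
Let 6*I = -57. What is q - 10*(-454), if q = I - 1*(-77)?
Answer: 9215/2 ≈ 4607.5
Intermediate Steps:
I = -19/2 (I = (⅙)*(-57) = -19/2 ≈ -9.5000)
q = 135/2 (q = -19/2 - 1*(-77) = -19/2 + 77 = 135/2 ≈ 67.500)
q - 10*(-454) = 135/2 - 10*(-454) = 135/2 + 4540 = 9215/2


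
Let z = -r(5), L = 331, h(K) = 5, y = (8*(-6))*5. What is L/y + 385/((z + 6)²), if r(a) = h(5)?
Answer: 92069/240 ≈ 383.62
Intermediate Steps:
y = -240 (y = -48*5 = -240)
r(a) = 5
z = -5 (z = -1*5 = -5)
L/y + 385/((z + 6)²) = 331/(-240) + 385/((-5 + 6)²) = 331*(-1/240) + 385/(1²) = -331/240 + 385/1 = -331/240 + 385*1 = -331/240 + 385 = 92069/240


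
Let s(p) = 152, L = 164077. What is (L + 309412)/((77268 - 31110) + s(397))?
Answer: 473489/46310 ≈ 10.224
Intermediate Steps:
(L + 309412)/((77268 - 31110) + s(397)) = (164077 + 309412)/((77268 - 31110) + 152) = 473489/(46158 + 152) = 473489/46310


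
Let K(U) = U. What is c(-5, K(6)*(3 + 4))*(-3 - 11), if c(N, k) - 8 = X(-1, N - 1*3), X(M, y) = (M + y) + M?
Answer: 28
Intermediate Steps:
X(M, y) = y + 2*M
c(N, k) = 3 + N (c(N, k) = 8 + ((N - 1*3) + 2*(-1)) = 8 + ((N - 3) - 2) = 8 + ((-3 + N) - 2) = 8 + (-5 + N) = 3 + N)
c(-5, K(6)*(3 + 4))*(-3 - 11) = (3 - 5)*(-3 - 11) = -2*(-14) = 28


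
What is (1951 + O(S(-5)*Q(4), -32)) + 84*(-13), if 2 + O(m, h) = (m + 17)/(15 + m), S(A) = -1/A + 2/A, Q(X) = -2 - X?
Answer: 69508/81 ≈ 858.12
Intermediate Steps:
S(A) = 1/A
O(m, h) = -2 + (17 + m)/(15 + m) (O(m, h) = -2 + (m + 17)/(15 + m) = -2 + (17 + m)/(15 + m))
(1951 + O(S(-5)*Q(4), -32)) + 84*(-13) = (1951 + (-13 - (-2 - 1*4)/(-5))/(15 + (-2 - 1*4)/(-5))) + 84*(-13) = (1951 + (-13 - (-1)*(-2 - 4)/5)/(15 - (-2 - 4)/5)) - 1092 = (1951 + (-13 - (-1)*(-6)/5)/(15 - ⅕*(-6))) - 1092 = (1951 + (-13 - 1*6/5)/(15 + 6/5)) - 1092 = (1951 + (-13 - 6/5)/(81/5)) - 1092 = (1951 + (5/81)*(-71/5)) - 1092 = (1951 - 71/81) - 1092 = 157960/81 - 1092 = 69508/81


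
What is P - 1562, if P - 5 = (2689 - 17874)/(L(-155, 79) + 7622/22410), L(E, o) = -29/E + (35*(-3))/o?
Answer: 76486095108/4401001 ≈ 17379.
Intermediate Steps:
L(E, o) = -105/o - 29/E (L(E, o) = -29/E - 105/o = -105/o - 29/E)
P = 83360458670/4401001 (P = 5 + (2689 - 17874)/((-105/79 - 29/(-155)) + 7622/22410) = 5 - 15185/((-105*1/79 - 29*(-1/155)) + 7622*(1/22410)) = 5 - 15185/((-105/79 + 29/155) + 3811/11205) = 5 - 15185/(-13984/12245 + 3811/11205) = 5 - 15185/(-4401001/5488209) = 5 - 15185*(-5488209/4401001) = 5 + 83338453665/4401001 = 83360458670/4401001 ≈ 18941.)
P - 1562 = 83360458670/4401001 - 1562 = 76486095108/4401001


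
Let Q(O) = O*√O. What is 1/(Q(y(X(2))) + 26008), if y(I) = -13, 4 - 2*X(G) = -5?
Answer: 26008/676418261 + 13*I*√13/676418261 ≈ 3.845e-5 + 6.9295e-8*I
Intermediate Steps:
X(G) = 9/2 (X(G) = 2 - ½*(-5) = 2 + 5/2 = 9/2)
Q(O) = O^(3/2)
1/(Q(y(X(2))) + 26008) = 1/((-13)^(3/2) + 26008) = 1/(-13*I*√13 + 26008) = 1/(26008 - 13*I*√13)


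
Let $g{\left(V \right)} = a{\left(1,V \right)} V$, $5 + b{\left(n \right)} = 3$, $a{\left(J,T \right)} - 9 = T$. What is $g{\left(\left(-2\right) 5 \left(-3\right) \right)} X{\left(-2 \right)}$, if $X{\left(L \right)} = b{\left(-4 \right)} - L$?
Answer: $0$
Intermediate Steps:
$a{\left(J,T \right)} = 9 + T$
$b{\left(n \right)} = -2$ ($b{\left(n \right)} = -5 + 3 = -2$)
$g{\left(V \right)} = V \left(9 + V\right)$ ($g{\left(V \right)} = \left(9 + V\right) V = V \left(9 + V\right)$)
$X{\left(L \right)} = -2 - L$
$g{\left(\left(-2\right) 5 \left(-3\right) \right)} X{\left(-2 \right)} = \left(-2\right) 5 \left(-3\right) \left(9 + \left(-2\right) 5 \left(-3\right)\right) \left(-2 - -2\right) = \left(-10\right) \left(-3\right) \left(9 - -30\right) \left(-2 + 2\right) = 30 \left(9 + 30\right) 0 = 30 \cdot 39 \cdot 0 = 1170 \cdot 0 = 0$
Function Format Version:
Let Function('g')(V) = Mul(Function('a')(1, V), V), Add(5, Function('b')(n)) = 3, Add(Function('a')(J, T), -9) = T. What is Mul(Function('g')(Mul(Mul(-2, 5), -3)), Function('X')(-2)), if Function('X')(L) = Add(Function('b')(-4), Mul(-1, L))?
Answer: 0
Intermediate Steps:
Function('a')(J, T) = Add(9, T)
Function('b')(n) = -2 (Function('b')(n) = Add(-5, 3) = -2)
Function('g')(V) = Mul(V, Add(9, V)) (Function('g')(V) = Mul(Add(9, V), V) = Mul(V, Add(9, V)))
Function('X')(L) = Add(-2, Mul(-1, L))
Mul(Function('g')(Mul(Mul(-2, 5), -3)), Function('X')(-2)) = Mul(Mul(Mul(Mul(-2, 5), -3), Add(9, Mul(Mul(-2, 5), -3))), Add(-2, Mul(-1, -2))) = Mul(Mul(Mul(-10, -3), Add(9, Mul(-10, -3))), Add(-2, 2)) = Mul(Mul(30, Add(9, 30)), 0) = Mul(Mul(30, 39), 0) = Mul(1170, 0) = 0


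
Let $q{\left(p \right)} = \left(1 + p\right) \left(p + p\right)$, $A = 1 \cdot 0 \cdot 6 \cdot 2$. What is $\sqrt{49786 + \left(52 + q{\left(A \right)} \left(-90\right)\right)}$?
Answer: $\sqrt{49838} \approx 223.24$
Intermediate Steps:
$A = 0$ ($A = 0 \cdot 12 = 0$)
$q{\left(p \right)} = 2 p \left(1 + p\right)$ ($q{\left(p \right)} = \left(1 + p\right) 2 p = 2 p \left(1 + p\right)$)
$\sqrt{49786 + \left(52 + q{\left(A \right)} \left(-90\right)\right)} = \sqrt{49786 + \left(52 + 2 \cdot 0 \left(1 + 0\right) \left(-90\right)\right)} = \sqrt{49786 + \left(52 + 2 \cdot 0 \cdot 1 \left(-90\right)\right)} = \sqrt{49786 + \left(52 + 0 \left(-90\right)\right)} = \sqrt{49786 + \left(52 + 0\right)} = \sqrt{49786 + 52} = \sqrt{49838}$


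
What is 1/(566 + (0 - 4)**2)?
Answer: 1/582 ≈ 0.0017182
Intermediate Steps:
1/(566 + (0 - 4)**2) = 1/(566 + (-4)**2) = 1/(566 + 16) = 1/582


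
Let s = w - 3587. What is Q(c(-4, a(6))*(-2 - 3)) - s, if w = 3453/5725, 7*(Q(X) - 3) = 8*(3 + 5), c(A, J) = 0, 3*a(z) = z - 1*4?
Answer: 144211479/40075 ≈ 3598.5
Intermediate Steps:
a(z) = -4/3 + z/3 (a(z) = (z - 1*4)/3 = (z - 4)/3 = (-4 + z)/3 = -4/3 + z/3)
Q(X) = 85/7 (Q(X) = 3 + (8*(3 + 5))/7 = 3 + (8*8)/7 = 3 + (⅐)*64 = 3 + 64/7 = 85/7)
w = 3453/5725 (w = 3453*(1/5725) = 3453/5725 ≈ 0.60314)
s = -20532122/5725 (s = 3453/5725 - 3587 = -20532122/5725 ≈ -3586.4)
Q(c(-4, a(6))*(-2 - 3)) - s = 85/7 - 1*(-20532122/5725) = 85/7 + 20532122/5725 = 144211479/40075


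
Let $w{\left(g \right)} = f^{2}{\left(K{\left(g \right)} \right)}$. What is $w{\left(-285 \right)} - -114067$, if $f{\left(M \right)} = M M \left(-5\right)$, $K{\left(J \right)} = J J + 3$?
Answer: $1088336135925209720467$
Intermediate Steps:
$K{\left(J \right)} = 3 + J^{2}$ ($K{\left(J \right)} = J^{2} + 3 = 3 + J^{2}$)
$f{\left(M \right)} = - 5 M^{2}$ ($f{\left(M \right)} = M^{2} \left(-5\right) = - 5 M^{2}$)
$w{\left(g \right)} = 25 \left(3 + g^{2}\right)^{4}$ ($w{\left(g \right)} = \left(- 5 \left(3 + g^{2}\right)^{2}\right)^{2} = 25 \left(3 + g^{2}\right)^{4}$)
$w{\left(-285 \right)} - -114067 = 25 \left(3 + \left(-285\right)^{2}\right)^{4} - -114067 = 25 \left(3 + 81225\right)^{4} + 114067 = 25 \cdot 81228^{4} + 114067 = 25 \cdot 43533445437008384256 + 114067 = 1088336135925209606400 + 114067 = 1088336135925209720467$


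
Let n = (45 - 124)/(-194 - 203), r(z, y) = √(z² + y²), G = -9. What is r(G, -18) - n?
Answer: -79/397 + 9*√5 ≈ 19.926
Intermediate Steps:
r(z, y) = √(y² + z²)
n = 79/397 (n = -79/(-397) = -79*(-1/397) = 79/397 ≈ 0.19899)
r(G, -18) - n = √((-18)² + (-9)²) - 1*79/397 = √(324 + 81) - 79/397 = √405 - 79/397 = 9*√5 - 79/397 = -79/397 + 9*√5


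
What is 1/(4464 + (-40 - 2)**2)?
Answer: 1/6228 ≈ 0.00016057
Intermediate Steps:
1/(4464 + (-40 - 2)**2) = 1/(4464 + (-42)**2) = 1/(4464 + 1764) = 1/6228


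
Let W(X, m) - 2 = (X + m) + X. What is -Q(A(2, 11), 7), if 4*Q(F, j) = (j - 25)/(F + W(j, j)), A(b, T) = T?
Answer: 9/68 ≈ 0.13235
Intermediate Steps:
W(X, m) = 2 + m + 2*X (W(X, m) = 2 + ((X + m) + X) = 2 + (m + 2*X) = 2 + m + 2*X)
Q(F, j) = (-25 + j)/(4*(2 + F + 3*j)) (Q(F, j) = ((j - 25)/(F + (2 + j + 2*j)))/4 = ((-25 + j)/(F + (2 + 3*j)))/4 = ((-25 + j)/(2 + F + 3*j))/4 = (-25 + j)/(4*(2 + F + 3*j)))
-Q(A(2, 11), 7) = -(-25 + 7)/(4*(2 + 11 + 3*7)) = -(-18)/(4*(2 + 11 + 21)) = -(-18)/(4*34) = -1*(-9/68) = 9/68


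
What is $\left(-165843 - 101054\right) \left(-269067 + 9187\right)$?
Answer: $69361192360$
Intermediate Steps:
$\left(-165843 - 101054\right) \left(-269067 + 9187\right) = \left(-266897\right) \left(-259880\right) = 69361192360$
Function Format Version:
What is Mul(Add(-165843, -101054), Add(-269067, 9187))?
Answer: 69361192360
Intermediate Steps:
Mul(Add(-165843, -101054), Add(-269067, 9187)) = Mul(-266897, -259880) = 69361192360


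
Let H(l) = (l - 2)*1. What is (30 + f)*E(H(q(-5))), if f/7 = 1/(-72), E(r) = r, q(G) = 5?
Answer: 2153/24 ≈ 89.708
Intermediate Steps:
H(l) = -2 + l (H(l) = (-2 + l)*1 = -2 + l)
f = -7/72 (f = 7/(-72) = 7*(-1/72) = -7/72 ≈ -0.097222)
(30 + f)*E(H(q(-5))) = (30 - 7/72)*(-2 + 5) = (2153/72)*3 = 2153/24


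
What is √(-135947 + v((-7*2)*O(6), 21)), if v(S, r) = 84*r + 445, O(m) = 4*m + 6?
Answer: I*√133738 ≈ 365.7*I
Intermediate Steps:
O(m) = 6 + 4*m
v(S, r) = 445 + 84*r
√(-135947 + v((-7*2)*O(6), 21)) = √(-135947 + (445 + 84*21)) = √(-135947 + (445 + 1764)) = √(-135947 + 2209) = √(-133738) = I*√133738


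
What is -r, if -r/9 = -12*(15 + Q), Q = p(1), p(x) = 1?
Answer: -1728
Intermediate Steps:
Q = 1
r = 1728 (r = -(-108)*(15 + 1) = -(-108)*16 = -9*(-192) = 1728)
-r = -1*1728 = -1728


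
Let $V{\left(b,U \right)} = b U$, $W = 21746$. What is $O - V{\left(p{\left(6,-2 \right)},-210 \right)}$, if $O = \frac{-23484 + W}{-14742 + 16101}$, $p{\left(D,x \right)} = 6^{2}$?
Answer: $\frac{10272302}{1359} \approx 7558.7$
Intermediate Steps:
$p{\left(D,x \right)} = 36$
$V{\left(b,U \right)} = U b$
$O = - \frac{1738}{1359}$ ($O = \frac{-23484 + 21746}{-14742 + 16101} = - \frac{1738}{1359} \approx -1.2789$)
$O - V{\left(p{\left(6,-2 \right)},-210 \right)} = - \frac{1738}{1359} - \left(-210\right) 36 = - \frac{1738}{1359} - -7560 = - \frac{1738}{1359} + 7560 = \frac{10272302}{1359}$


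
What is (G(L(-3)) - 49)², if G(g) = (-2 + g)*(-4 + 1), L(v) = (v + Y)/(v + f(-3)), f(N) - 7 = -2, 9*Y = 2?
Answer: 54289/36 ≈ 1508.0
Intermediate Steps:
Y = 2/9 (Y = (⅑)*2 = 2/9 ≈ 0.22222)
f(N) = 5 (f(N) = 7 - 2 = 5)
L(v) = (2/9 + v)/(5 + v) (L(v) = (v + 2/9)/(v + 5) = (2/9 + v)/(5 + v))
G(g) = 6 - 3*g (G(g) = (-2 + g)*(-3) = 6 - 3*g)
(G(L(-3)) - 49)² = ((6 - 3*(2/9 - 3)/(5 - 3)) - 49)² = ((6 - 3*(-25)/(2*9)) - 49)² = ((6 - 3*(-25/18)) - 49)² = ((6 + 25/6) - 49)² = (61/6 - 49)² = (-233/6)² = 54289/36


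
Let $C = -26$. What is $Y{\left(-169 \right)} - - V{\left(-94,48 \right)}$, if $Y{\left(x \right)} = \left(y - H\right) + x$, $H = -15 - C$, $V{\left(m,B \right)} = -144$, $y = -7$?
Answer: $-331$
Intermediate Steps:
$H = 11$ ($H = -15 - -26 = -15 + 26 = 11$)
$Y{\left(x \right)} = -18 + x$ ($Y{\left(x \right)} = \left(-7 - 11\right) + x = -18 + x$)
$Y{\left(-169 \right)} - - V{\left(-94,48 \right)} = \left(-18 - 169\right) - \left(-1\right) \left(-144\right) = -187 - 144 = -331$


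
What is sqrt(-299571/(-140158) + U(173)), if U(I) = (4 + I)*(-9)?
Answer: I*sqrt(31251326815434)/140158 ≈ 39.886*I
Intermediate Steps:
U(I) = -36 - 9*I
sqrt(-299571/(-140158) + U(173)) = sqrt(-299571/(-140158) + (-36 - 9*173)) = sqrt(-299571*(-1/140158) + (-36 - 1557)) = sqrt(299571/140158 - 1593) = sqrt(-222972123/140158) = I*sqrt(31251326815434)/140158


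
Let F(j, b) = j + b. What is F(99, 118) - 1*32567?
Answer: -32350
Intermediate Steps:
F(j, b) = b + j
F(99, 118) - 1*32567 = (118 + 99) - 1*32567 = 217 - 32567 = -32350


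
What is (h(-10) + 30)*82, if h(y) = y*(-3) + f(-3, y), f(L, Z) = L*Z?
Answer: 7380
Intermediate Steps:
h(y) = -6*y (h(y) = y*(-3) - 3*y = -3*y - 3*y = -6*y)
(h(-10) + 30)*82 = (-6*(-10) + 30)*82 = (60 + 30)*82 = 90*82 = 7380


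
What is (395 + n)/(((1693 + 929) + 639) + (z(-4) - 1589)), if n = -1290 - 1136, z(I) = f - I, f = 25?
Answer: -677/567 ≈ -1.1940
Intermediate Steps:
z(I) = 25 - I
n = -2426
(395 + n)/(((1693 + 929) + 639) + (z(-4) - 1589)) = (395 - 2426)/(((1693 + 929) + 639) + ((25 - 1*(-4)) - 1589)) = -2031/((2622 + 639) + ((25 + 4) - 1589)) = -2031/(3261 + (29 - 1589)) = -2031/(3261 - 1560) = -2031/1701 = -2031*1/1701 = -677/567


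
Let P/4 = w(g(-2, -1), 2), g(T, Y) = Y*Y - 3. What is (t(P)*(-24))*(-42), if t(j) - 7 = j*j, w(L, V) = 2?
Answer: 71568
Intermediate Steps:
g(T, Y) = -3 + Y**2 (g(T, Y) = Y**2 - 3 = -3 + Y**2)
P = 8 (P = 4*2 = 8)
t(j) = 7 + j**2 (t(j) = 7 + j*j = 7 + j**2)
(t(P)*(-24))*(-42) = ((7 + 8**2)*(-24))*(-42) = ((7 + 64)*(-24))*(-42) = (71*(-24))*(-42) = -1704*(-42) = 71568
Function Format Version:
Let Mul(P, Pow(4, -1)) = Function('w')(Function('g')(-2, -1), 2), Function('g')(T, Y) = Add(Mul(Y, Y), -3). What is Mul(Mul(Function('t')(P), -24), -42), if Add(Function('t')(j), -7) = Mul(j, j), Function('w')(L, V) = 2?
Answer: 71568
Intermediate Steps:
Function('g')(T, Y) = Add(-3, Pow(Y, 2)) (Function('g')(T, Y) = Add(Pow(Y, 2), -3) = Add(-3, Pow(Y, 2)))
P = 8 (P = Mul(4, 2) = 8)
Function('t')(j) = Add(7, Pow(j, 2)) (Function('t')(j) = Add(7, Mul(j, j)) = Add(7, Pow(j, 2)))
Mul(Mul(Function('t')(P), -24), -42) = Mul(Mul(Add(7, Pow(8, 2)), -24), -42) = Mul(Mul(Add(7, 64), -24), -42) = Mul(Mul(71, -24), -42) = Mul(-1704, -42) = 71568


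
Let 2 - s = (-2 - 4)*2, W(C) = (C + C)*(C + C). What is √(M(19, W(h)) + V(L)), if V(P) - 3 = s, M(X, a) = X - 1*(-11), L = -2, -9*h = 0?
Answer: √47 ≈ 6.8557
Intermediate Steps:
h = 0 (h = -⅑*0 = 0)
W(C) = 4*C² (W(C) = (2*C)*(2*C) = 4*C²)
M(X, a) = 11 + X (M(X, a) = X + 11 = 11 + X)
s = 14 (s = 2 - (-2 - 4)*2 = 2 - (-6)*2 = 2 - 1*(-12) = 2 + 12 = 14)
V(P) = 17 (V(P) = 3 + 14 = 17)
√(M(19, W(h)) + V(L)) = √((11 + 19) + 17) = √(30 + 17) = √47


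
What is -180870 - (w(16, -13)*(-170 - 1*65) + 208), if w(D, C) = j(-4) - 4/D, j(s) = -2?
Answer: -726427/4 ≈ -1.8161e+5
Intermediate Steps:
w(D, C) = -2 - 4/D
-180870 - (w(16, -13)*(-170 - 1*65) + 208) = -180870 - ((-2 - 4/16)*(-170 - 1*65) + 208) = -180870 - ((-2 - 4*1/16)*(-170 - 65) + 208) = -180870 - ((-2 - 1/4)*(-235) + 208) = -180870 - (-9/4*(-235) + 208) = -180870 - (2115/4 + 208) = -180870 - 1*2947/4 = -180870 - 2947/4 = -726427/4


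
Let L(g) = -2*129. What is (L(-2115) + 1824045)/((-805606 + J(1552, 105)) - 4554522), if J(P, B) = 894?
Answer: -1823787/5359234 ≈ -0.34031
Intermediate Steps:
L(g) = -258
(L(-2115) + 1824045)/((-805606 + J(1552, 105)) - 4554522) = (-258 + 1824045)/((-805606 + 894) - 4554522) = 1823787/(-804712 - 4554522) = 1823787/(-5359234) = 1823787*(-1/5359234) = -1823787/5359234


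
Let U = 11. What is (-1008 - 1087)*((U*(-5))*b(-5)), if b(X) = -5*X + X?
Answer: 2304500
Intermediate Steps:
b(X) = -4*X
(-1008 - 1087)*((U*(-5))*b(-5)) = (-1008 - 1087)*((11*(-5))*(-4*(-5))) = -(-115225)*20 = -2095*(-1100) = 2304500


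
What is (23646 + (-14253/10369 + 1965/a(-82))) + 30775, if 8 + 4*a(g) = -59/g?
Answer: 110063466144/2063431 ≈ 53340.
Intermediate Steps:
a(g) = -2 - 59/(4*g) (a(g) = -2 + (-59/g)/4 = -2 - 59/(4*g))
(23646 + (-14253/10369 + 1965/a(-82))) + 30775 = (23646 + (-14253/10369 + 1965/(-2 - 59/4/(-82)))) + 30775 = (23646 + (-14253*1/10369 + 1965/(-2 - 59/4*(-1/82)))) + 30775 = (23646 + (-14253/10369 + 1965/(-2 + 59/328))) + 30775 = (23646 + (-14253/10369 + 1965/(-597/328))) + 30775 = (23646 + (-14253/10369 + 1965*(-328/597))) + 30775 = (23646 + (-14253/10369 - 214840/199)) + 30775 = (23646 - 2230512307/2063431) + 30775 = 46561377119/2063431 + 30775 = 110063466144/2063431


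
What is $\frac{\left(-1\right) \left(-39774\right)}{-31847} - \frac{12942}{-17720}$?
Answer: $- \frac{146315703}{282164420} \approx -0.51855$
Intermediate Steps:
$\frac{\left(-1\right) \left(-39774\right)}{-31847} - \frac{12942}{-17720} = 39774 \left(- \frac{1}{31847}\right) - - \frac{6471}{8860} = - \frac{39774}{31847} + \frac{6471}{8860} = - \frac{146315703}{282164420}$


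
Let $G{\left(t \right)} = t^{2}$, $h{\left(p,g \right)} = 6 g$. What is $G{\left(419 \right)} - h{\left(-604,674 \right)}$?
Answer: $171517$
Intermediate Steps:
$G{\left(419 \right)} - h{\left(-604,674 \right)} = 419^{2} - 6 \cdot 674 = 175561 - 4044 = 171517$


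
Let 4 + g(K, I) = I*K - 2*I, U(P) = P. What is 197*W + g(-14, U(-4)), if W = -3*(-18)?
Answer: 10698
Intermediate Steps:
g(K, I) = -4 - 2*I + I*K (g(K, I) = -4 + (I*K - 2*I) = -4 + (-2*I + I*K) = -4 - 2*I + I*K)
W = 54
197*W + g(-14, U(-4)) = 197*54 + (-4 - 2*(-4) - 4*(-14)) = 10638 + (-4 + 8 + 56) = 10638 + 60 = 10698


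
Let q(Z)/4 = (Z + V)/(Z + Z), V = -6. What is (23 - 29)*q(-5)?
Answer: -132/5 ≈ -26.400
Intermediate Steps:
q(Z) = 2*(-6 + Z)/Z (q(Z) = 4*((Z - 6)/(Z + Z)) = 4*((-6 + Z)/((2*Z))) = 4*((-6 + Z)*(1/(2*Z))) = 4*((-6 + Z)/(2*Z)) = 2*(-6 + Z)/Z)
(23 - 29)*q(-5) = (23 - 29)*(2 - 12/(-5)) = -6*(2 - 12*(-⅕)) = -6*(2 + 12/5) = -6*22/5 = -132/5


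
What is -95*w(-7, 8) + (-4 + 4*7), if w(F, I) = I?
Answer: -736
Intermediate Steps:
-95*w(-7, 8) + (-4 + 4*7) = -95*8 + (-4 + 4*7) = -760 + (-4 + 28) = -760 + 24 = -736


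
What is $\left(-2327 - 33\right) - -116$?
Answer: $-2244$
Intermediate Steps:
$\left(-2327 - 33\right) - -116 = \left(-2327 - 33\right) + \left(-3 + 119\right) = -2360 + 116 = -2244$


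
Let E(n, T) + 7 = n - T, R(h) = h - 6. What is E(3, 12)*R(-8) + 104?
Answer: 328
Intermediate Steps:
R(h) = -6 + h
E(n, T) = -7 + n - T (E(n, T) = -7 + (n - T) = -7 + n - T)
E(3, 12)*R(-8) + 104 = (-7 + 3 - 1*12)*(-6 - 8) + 104 = (-7 + 3 - 12)*(-14) + 104 = -16*(-14) + 104 = 224 + 104 = 328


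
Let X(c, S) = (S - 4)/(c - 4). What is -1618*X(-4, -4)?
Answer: -1618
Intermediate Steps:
X(c, S) = (-4 + S)/(-4 + c)
-1618*X(-4, -4) = -1618*(-4 - 4)/(-4 - 4) = -1618*(-8)/(-8) = -(-809)*(-8)/4 = -1618*1 = -1618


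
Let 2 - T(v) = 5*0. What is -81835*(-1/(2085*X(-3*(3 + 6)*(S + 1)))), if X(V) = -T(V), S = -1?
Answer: -16367/834 ≈ -19.625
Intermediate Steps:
T(v) = 2 (T(v) = 2 - 5*0 = 2 - 1*0 = 2 + 0 = 2)
X(V) = -2 (X(V) = -1*2 = -2)
-81835*(-1/(2085*X(-3*(3 + 6)*(S + 1)))) = -81835/((-2*(-2085))) = -81835/4170 = -81835*1/4170 = -16367/834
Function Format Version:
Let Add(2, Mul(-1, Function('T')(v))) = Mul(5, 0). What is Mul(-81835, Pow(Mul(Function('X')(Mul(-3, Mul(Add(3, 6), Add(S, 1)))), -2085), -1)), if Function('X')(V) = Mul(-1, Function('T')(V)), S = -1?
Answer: Rational(-16367, 834) ≈ -19.625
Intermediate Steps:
Function('T')(v) = 2 (Function('T')(v) = Add(2, Mul(-1, Mul(5, 0))) = Add(2, Mul(-1, 0)) = Add(2, 0) = 2)
Function('X')(V) = -2 (Function('X')(V) = Mul(-1, 2) = -2)
Mul(-81835, Pow(Mul(Function('X')(Mul(-3, Mul(Add(3, 6), Add(S, 1)))), -2085), -1)) = Mul(-81835, Pow(Mul(-2, -2085), -1)) = Mul(-81835, Pow(4170, -1)) = Mul(-81835, Rational(1, 4170)) = Rational(-16367, 834)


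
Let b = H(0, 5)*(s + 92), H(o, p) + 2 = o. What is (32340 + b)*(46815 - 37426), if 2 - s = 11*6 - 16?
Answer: 302814028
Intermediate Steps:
H(o, p) = -2 + o
s = -48 (s = 2 - (11*6 - 16) = 2 - (66 - 16) = 2 - 1*50 = 2 - 50 = -48)
b = -88 (b = (-2 + 0)*(-48 + 92) = -2*44 = -88)
(32340 + b)*(46815 - 37426) = (32340 - 88)*(46815 - 37426) = 32252*9389 = 302814028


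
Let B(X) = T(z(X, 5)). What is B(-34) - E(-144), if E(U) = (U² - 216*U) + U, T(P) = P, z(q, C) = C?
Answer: -51691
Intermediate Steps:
B(X) = 5
E(U) = U² - 215*U
B(-34) - E(-144) = 5 - (-144)*(-215 - 144) = 5 - (-144)*(-359) = 5 - 1*51696 = 5 - 51696 = -51691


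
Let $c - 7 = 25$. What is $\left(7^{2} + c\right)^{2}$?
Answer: $6561$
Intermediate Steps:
$c = 32$ ($c = 7 + 25 = 32$)
$\left(7^{2} + c\right)^{2} = \left(7^{2} + 32\right)^{2} = \left(49 + 32\right)^{2} = 81^{2} = 6561$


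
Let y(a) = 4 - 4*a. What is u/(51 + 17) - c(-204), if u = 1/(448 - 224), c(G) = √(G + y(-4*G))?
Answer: 1/15232 - 2*I*√866 ≈ 6.5651e-5 - 58.856*I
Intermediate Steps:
c(G) = √(4 + 17*G) (c(G) = √(G + (4 - (-16)*G)) = √(G + (4 + 16*G)) = √(4 + 17*G))
u = 1/224 ≈ 0.0044643
u/(51 + 17) - c(-204) = (1/224)/(51 + 17) - √(4 + 17*(-204)) = (1/224)/68 - √(4 - 3468) = (1/68)*(1/224) - √(-3464) = 1/15232 - 2*I*√866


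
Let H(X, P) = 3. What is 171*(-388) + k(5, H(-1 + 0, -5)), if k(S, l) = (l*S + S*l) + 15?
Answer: -66303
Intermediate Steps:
k(S, l) = 15 + 2*S*l (k(S, l) = (S*l + S*l) + 15 = 2*S*l + 15 = 15 + 2*S*l)
171*(-388) + k(5, H(-1 + 0, -5)) = 171*(-388) + (15 + 2*5*3) = -66348 + (15 + 30) = -66348 + 45 = -66303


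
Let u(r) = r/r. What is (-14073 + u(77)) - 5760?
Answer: -19832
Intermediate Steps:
u(r) = 1
(-14073 + u(77)) - 5760 = (-14073 + 1) - 5760 = -14072 - 5760 = -19832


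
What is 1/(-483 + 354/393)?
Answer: -131/63155 ≈ -0.0020743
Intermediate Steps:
1/(-483 + 354/393) = 1/(-483 + 354*(1/393)) = 1/(-483 + 118/131) = 1/(-63155/131) = -131/63155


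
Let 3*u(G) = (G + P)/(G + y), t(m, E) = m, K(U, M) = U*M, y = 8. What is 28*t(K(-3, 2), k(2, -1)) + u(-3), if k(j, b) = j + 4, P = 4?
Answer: -2519/15 ≈ -167.93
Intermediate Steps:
k(j, b) = 4 + j
K(U, M) = M*U
u(G) = (4 + G)/(3*(8 + G)) (u(G) = ((G + 4)/(G + 8))/3 = ((4 + G)/(8 + G))/3 = (4 + G)/(3*(8 + G)))
28*t(K(-3, 2), k(2, -1)) + u(-3) = 28*(2*(-3)) + (4 - 3)/(3*(8 - 3)) = 28*(-6) + (⅓)*1/5 = -168 + (⅓)*(⅕)*1 = -168 + 1/15 = -2519/15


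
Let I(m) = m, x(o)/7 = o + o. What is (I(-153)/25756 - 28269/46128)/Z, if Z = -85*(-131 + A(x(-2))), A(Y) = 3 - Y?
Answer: -61262829/841551544000 ≈ -7.2798e-5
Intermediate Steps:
x(o) = 14*o (x(o) = 7*(o + o) = 7*(2*o) = 14*o)
Z = 8500 (Z = -85*(-131 + (3 - 14*(-2))) = -85*(-131 + (3 - 1*(-28))) = -85*(-131 + (3 + 28)) = -85*(-131 + 31) = -85*(-100) = 8500)
(I(-153)/25756 - 28269/46128)/Z = (-153/25756 - 28269/46128)/8500 = (-153*1/25756 - 28269*1/46128)*(1/8500) = (-153/25756 - 9423/15376)*(1/8500) = -61262829/99006064*1/8500 = -61262829/841551544000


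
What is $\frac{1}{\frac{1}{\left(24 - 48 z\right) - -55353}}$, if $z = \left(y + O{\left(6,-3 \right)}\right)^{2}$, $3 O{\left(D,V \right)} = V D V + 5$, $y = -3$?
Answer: $\frac{126131}{3} \approx 42044.0$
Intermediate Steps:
$O{\left(D,V \right)} = \frac{5}{3} + \frac{D V^{2}}{3}$ ($O{\left(D,V \right)} = \frac{V D V + 5}{3} = \frac{D V V + 5}{3} = \frac{D V^{2} + 5}{3} = \frac{5 + D V^{2}}{3} = \frac{5}{3} + \frac{D V^{2}}{3}$)
$z = \frac{2500}{9}$ ($z = \left(-3 + \left(\frac{5}{3} + \frac{1}{3} \cdot 6 \left(-3\right)^{2}\right)\right)^{2} = \left(-3 + \left(\frac{5}{3} + \frac{1}{3} \cdot 6 \cdot 9\right)\right)^{2} = \left(-3 + \left(\frac{5}{3} + 18\right)\right)^{2} = \left(-3 + \frac{59}{3}\right)^{2} = \left(\frac{50}{3}\right)^{2} = \frac{2500}{9} \approx 277.78$)
$\frac{1}{\frac{1}{\left(24 - 48 z\right) - -55353}} = \frac{1}{\frac{1}{\left(24 - \frac{40000}{3}\right) - -55353}} = \frac{1}{\frac{1}{\left(24 - \frac{40000}{3}\right) + 55353}} = \frac{1}{\frac{1}{- \frac{39928}{3} + 55353}} = \frac{1}{\frac{1}{\frac{126131}{3}}} = \frac{1}{\frac{3}{126131}} = \frac{126131}{3}$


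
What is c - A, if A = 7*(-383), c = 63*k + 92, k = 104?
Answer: 9325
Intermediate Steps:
c = 6644 (c = 63*104 + 92 = 6552 + 92 = 6644)
A = -2681
c - A = 6644 - 1*(-2681) = 6644 + 2681 = 9325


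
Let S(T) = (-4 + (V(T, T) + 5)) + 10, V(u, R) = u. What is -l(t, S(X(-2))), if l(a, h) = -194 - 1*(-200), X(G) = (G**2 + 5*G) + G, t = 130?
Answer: -6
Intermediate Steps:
X(G) = G**2 + 6*G
S(T) = 11 + T (S(T) = (-4 + (T + 5)) + 10 = (-4 + (5 + T)) + 10 = (1 + T) + 10 = 11 + T)
l(a, h) = 6 (l(a, h) = -194 + 200 = 6)
-l(t, S(X(-2))) = -1*6 = -6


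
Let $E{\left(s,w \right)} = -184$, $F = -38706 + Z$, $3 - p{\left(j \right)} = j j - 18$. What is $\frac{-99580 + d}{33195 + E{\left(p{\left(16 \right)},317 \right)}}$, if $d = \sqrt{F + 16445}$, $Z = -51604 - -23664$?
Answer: $- \frac{99580}{33011} + \frac{i \sqrt{50201}}{33011} \approx -3.0166 + 0.0067873 i$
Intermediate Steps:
$Z = -27940$ ($Z = -51604 + 23664 = -27940$)
$p{\left(j \right)} = 21 - j^{2}$ ($p{\left(j \right)} = 3 - \left(j j - 18\right) = 3 - \left(j^{2} - 18\right) = 3 - \left(-18 + j^{2}\right) = 21 - j^{2}$)
$F = -66646$ ($F = -38706 - 27940 = -66646$)
$d = i \sqrt{50201}$ ($d = \sqrt{-66646 + 16445} = \sqrt{-50201} = i \sqrt{50201} \approx 224.06 i$)
$\frac{-99580 + d}{33195 + E{\left(p{\left(16 \right)},317 \right)}} = \frac{-99580 + i \sqrt{50201}}{33195 - 184} = \frac{-99580 + i \sqrt{50201}}{33011} = \left(-99580 + i \sqrt{50201}\right) \frac{1}{33011} = - \frac{99580}{33011} + \frac{i \sqrt{50201}}{33011}$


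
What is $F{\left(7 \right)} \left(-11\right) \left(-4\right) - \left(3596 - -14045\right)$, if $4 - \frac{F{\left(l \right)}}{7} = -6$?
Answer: $-14561$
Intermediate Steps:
$F{\left(l \right)} = 70$ ($F{\left(l \right)} = 28 - -42 = 28 + 42 = 70$)
$F{\left(7 \right)} \left(-11\right) \left(-4\right) - \left(3596 - -14045\right) = 70 \left(-11\right) \left(-4\right) - \left(3596 - -14045\right) = \left(-770\right) \left(-4\right) - \left(3596 + 14045\right) = 3080 - 17641 = -14561$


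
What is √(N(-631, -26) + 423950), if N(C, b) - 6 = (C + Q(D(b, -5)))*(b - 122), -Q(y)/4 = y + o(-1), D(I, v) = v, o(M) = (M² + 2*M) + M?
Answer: 20*√1283 ≈ 716.38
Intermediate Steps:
o(M) = M² + 3*M
Q(y) = 8 - 4*y (Q(y) = -4*(y - (3 - 1)) = -4*(y - 1*2) = -4*(y - 2) = -4*(-2 + y) = 8 - 4*y)
N(C, b) = 6 + (-122 + b)*(28 + C) (N(C, b) = 6 + (C + (8 - 4*(-5)))*(b - 122) = 6 + (C + (8 + 20))*(-122 + b) = 6 + (C + 28)*(-122 + b) = 6 + (28 + C)*(-122 + b) = 6 + (-122 + b)*(28 + C))
√(N(-631, -26) + 423950) = √((-3410 - 122*(-631) + 28*(-26) - 631*(-26)) + 423950) = √((-3410 + 76982 - 728 + 16406) + 423950) = √(89250 + 423950) = √513200 = 20*√1283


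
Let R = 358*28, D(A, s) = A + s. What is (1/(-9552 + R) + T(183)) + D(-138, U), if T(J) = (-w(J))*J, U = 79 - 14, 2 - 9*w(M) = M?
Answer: 5107987/1416 ≈ 3607.3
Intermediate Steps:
w(M) = 2/9 - M/9
U = 65
R = 10024
T(J) = J*(-2/9 + J/9) (T(J) = (-(2/9 - J/9))*J = (-2/9 + J/9)*J = J*(-2/9 + J/9))
(1/(-9552 + R) + T(183)) + D(-138, U) = (1/(-9552 + 10024) + (⅑)*183*(-2 + 183)) + (-138 + 65) = (1/472 + (⅑)*183*181) - 73 = (1/472 + 11041/3) - 73 = 5211355/1416 - 73 = 5107987/1416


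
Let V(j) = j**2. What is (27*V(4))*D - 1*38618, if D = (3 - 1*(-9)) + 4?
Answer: -31706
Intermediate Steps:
D = 16 (D = (3 + 9) + 4 = 12 + 4 = 16)
(27*V(4))*D - 1*38618 = (27*4**2)*16 - 1*38618 = (27*16)*16 - 38618 = 432*16 - 38618 = 6912 - 38618 = -31706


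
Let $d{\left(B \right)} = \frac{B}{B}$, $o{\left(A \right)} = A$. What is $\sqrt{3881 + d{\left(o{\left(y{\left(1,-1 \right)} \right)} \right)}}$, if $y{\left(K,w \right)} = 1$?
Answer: $\sqrt{3882} \approx 62.306$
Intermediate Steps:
$d{\left(B \right)} = 1$
$\sqrt{3881 + d{\left(o{\left(y{\left(1,-1 \right)} \right)} \right)}} = \sqrt{3881 + 1} = \sqrt{3882}$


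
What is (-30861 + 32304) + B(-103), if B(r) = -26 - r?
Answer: 1520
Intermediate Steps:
(-30861 + 32304) + B(-103) = (-30861 + 32304) + (-26 - 1*(-103)) = 1443 + (-26 + 103) = 1443 + 77 = 1520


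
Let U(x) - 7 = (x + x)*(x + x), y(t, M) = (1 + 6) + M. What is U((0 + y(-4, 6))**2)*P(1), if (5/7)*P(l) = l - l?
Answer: 0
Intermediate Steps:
y(t, M) = 7 + M
P(l) = 0 (P(l) = 7*(l - l)/5 = (7/5)*0 = 0)
U(x) = 7 + 4*x**2 (U(x) = 7 + (x + x)*(x + x) = 7 + (2*x)*(2*x) = 7 + 4*x**2)
U((0 + y(-4, 6))**2)*P(1) = (7 + 4*((0 + (7 + 6))**2)**2)*0 = (7 + 4*((0 + 13)**2)**2)*0 = (7 + 4*(13**2)**2)*0 = (7 + 4*169**2)*0 = (7 + 4*28561)*0 = (7 + 114244)*0 = 114251*0 = 0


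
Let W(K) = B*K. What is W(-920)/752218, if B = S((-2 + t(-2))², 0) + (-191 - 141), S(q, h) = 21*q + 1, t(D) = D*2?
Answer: -195500/376109 ≈ -0.51980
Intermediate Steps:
t(D) = 2*D
S(q, h) = 1 + 21*q
B = 425 (B = (1 + 21*(-2 + 2*(-2))²) + (-191 - 141) = (1 + 21*(-2 - 4)²) - 332 = (1 + 21*(-6)²) - 332 = (1 + 21*36) - 332 = (1 + 756) - 332 = 757 - 332 = 425)
W(K) = 425*K
W(-920)/752218 = (425*(-920))/752218 = -391000*1/752218 = -195500/376109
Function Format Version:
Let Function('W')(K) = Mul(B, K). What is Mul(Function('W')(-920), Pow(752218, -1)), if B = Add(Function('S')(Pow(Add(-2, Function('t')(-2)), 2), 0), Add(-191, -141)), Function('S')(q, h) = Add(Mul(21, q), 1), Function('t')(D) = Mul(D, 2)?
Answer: Rational(-195500, 376109) ≈ -0.51980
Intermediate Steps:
Function('t')(D) = Mul(2, D)
Function('S')(q, h) = Add(1, Mul(21, q))
B = 425 (B = Add(Add(1, Mul(21, Pow(Add(-2, Mul(2, -2)), 2))), Add(-191, -141)) = Add(Add(1, Mul(21, Pow(Add(-2, -4), 2))), -332) = Add(Add(1, Mul(21, Pow(-6, 2))), -332) = Add(Add(1, Mul(21, 36)), -332) = Add(Add(1, 756), -332) = Add(757, -332) = 425)
Function('W')(K) = Mul(425, K)
Mul(Function('W')(-920), Pow(752218, -1)) = Mul(Mul(425, -920), Pow(752218, -1)) = Mul(-391000, Rational(1, 752218)) = Rational(-195500, 376109)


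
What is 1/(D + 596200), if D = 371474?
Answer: 1/967674 ≈ 1.0334e-6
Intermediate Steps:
1/(D + 596200) = 1/(371474 + 596200) = 1/967674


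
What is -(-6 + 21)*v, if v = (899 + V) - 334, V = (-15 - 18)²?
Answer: -24810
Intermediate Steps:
V = 1089 (V = (-33)² = 1089)
v = 1654 (v = (899 + 1089) - 334 = 1988 - 334 = 1654)
-(-6 + 21)*v = -(-6 + 21)*1654 = -15*1654 = -1*24810 = -24810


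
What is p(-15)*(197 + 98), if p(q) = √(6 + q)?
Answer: 885*I ≈ 885.0*I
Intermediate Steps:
p(-15)*(197 + 98) = √(6 - 15)*(197 + 98) = √(-9)*295 = (3*I)*295 = 885*I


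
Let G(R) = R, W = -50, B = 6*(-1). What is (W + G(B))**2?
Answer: 3136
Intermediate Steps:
B = -6
(W + G(B))**2 = (-50 - 6)**2 = (-56)**2 = 3136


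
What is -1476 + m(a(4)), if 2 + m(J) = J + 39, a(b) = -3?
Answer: -1442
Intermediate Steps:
m(J) = 37 + J (m(J) = -2 + (J + 39) = -2 + (39 + J) = 37 + J)
-1476 + m(a(4)) = -1476 + (37 - 3) = -1476 + 34 = -1442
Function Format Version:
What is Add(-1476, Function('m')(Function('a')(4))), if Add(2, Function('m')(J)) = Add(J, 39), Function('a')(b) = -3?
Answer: -1442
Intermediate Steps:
Function('m')(J) = Add(37, J) (Function('m')(J) = Add(-2, Add(J, 39)) = Add(-2, Add(39, J)) = Add(37, J))
Add(-1476, Function('m')(Function('a')(4))) = Add(-1476, Add(37, -3)) = Add(-1476, 34) = -1442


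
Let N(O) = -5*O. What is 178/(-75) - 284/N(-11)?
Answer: -6218/825 ≈ -7.5370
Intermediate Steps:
178/(-75) - 284/N(-11) = 178/(-75) - 284/((-5*(-11))) = 178*(-1/75) - 284/55 = -178/75 - 284*1/55 = -178/75 - 284/55 = -6218/825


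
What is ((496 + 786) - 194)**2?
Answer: 1183744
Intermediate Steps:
((496 + 786) - 194)**2 = (1282 - 194)**2 = 1088**2 = 1183744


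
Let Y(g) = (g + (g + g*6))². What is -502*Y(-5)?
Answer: -803200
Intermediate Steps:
Y(g) = 64*g² (Y(g) = (g + (g + 6*g))² = (g + 7*g)² = (8*g)² = 64*g²)
-502*Y(-5) = -32128*(-5)² = -32128*25 = -502*1600 = -803200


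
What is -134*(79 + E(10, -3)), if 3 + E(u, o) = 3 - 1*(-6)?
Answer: -11390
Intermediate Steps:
E(u, o) = 6 (E(u, o) = -3 + (3 - 1*(-6)) = -3 + (3 + 6) = -3 + 9 = 6)
-134*(79 + E(10, -3)) = -134*(79 + 6) = -134*85 = -11390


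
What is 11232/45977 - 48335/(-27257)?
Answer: 2528448919/1253195089 ≈ 2.0176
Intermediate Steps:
11232/45977 - 48335/(-27257) = 11232*(1/45977) - 48335*(-1/27257) = 11232/45977 + 48335/27257 = 2528448919/1253195089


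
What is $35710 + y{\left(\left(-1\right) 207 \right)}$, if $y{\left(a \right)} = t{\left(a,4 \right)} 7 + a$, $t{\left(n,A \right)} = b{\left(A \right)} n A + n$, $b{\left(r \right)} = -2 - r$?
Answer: $68830$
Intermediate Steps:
$t{\left(n,A \right)} = n + A n \left(-2 - A\right)$ ($t{\left(n,A \right)} = \left(-2 - A\right) n A + n = n \left(-2 - A\right) A + n = A n \left(-2 - A\right) + n = n + A n \left(-2 - A\right)$)
$y{\left(a \right)} = - 160 a$ ($y{\left(a \right)} = - a \left(-1 + 4 \left(2 + 4\right)\right) 7 + a = - a \left(-1 + 4 \cdot 6\right) 7 + a = - a \left(-1 + 24\right) 7 + a = \left(-1\right) a 23 \cdot 7 + a = - 23 a 7 + a = - 161 a + a = - 160 a$)
$35710 + y{\left(\left(-1\right) 207 \right)} = 35710 - 160 \left(\left(-1\right) 207\right) = 35710 - -33120 = 35710 + 33120 = 68830$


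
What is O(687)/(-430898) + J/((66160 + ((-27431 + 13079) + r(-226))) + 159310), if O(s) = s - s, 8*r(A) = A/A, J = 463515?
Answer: 741624/337789 ≈ 2.1955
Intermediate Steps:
r(A) = ⅛ (r(A) = (A/A)/8 = (⅛)*1 = ⅛)
O(s) = 0
O(687)/(-430898) + J/((66160 + ((-27431 + 13079) + r(-226))) + 159310) = 0/(-430898) + 463515/((66160 + ((-27431 + 13079) + ⅛)) + 159310) = 0*(-1/430898) + 463515/((66160 + (-14352 + ⅛)) + 159310) = 0 + 463515/((66160 - 114815/8) + 159310) = 0 + 463515/(414465/8 + 159310) = 0 + 463515/(1688945/8) = 0 + 463515*(8/1688945) = 0 + 741624/337789 = 741624/337789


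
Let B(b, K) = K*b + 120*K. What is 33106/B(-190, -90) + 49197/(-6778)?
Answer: -10693579/5337675 ≈ -2.0034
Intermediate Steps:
B(b, K) = 120*K + K*b
33106/B(-190, -90) + 49197/(-6778) = 33106/((-90*(120 - 190))) + 49197/(-6778) = 33106/((-90*(-70))) + 49197*(-1/6778) = 33106/6300 - 49197/6778 = 33106*(1/6300) - 49197/6778 = 16553/3150 - 49197/6778 = -10693579/5337675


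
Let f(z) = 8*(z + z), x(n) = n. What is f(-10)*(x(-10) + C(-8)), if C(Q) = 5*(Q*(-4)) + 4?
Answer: -24640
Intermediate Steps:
C(Q) = 4 - 20*Q (C(Q) = 5*(-4*Q) + 4 = -20*Q + 4 = 4 - 20*Q)
f(z) = 16*z (f(z) = 8*(2*z) = 16*z)
f(-10)*(x(-10) + C(-8)) = (16*(-10))*(-10 + (4 - 20*(-8))) = -160*(-10 + (4 + 160)) = -160*(-10 + 164) = -160*154 = -24640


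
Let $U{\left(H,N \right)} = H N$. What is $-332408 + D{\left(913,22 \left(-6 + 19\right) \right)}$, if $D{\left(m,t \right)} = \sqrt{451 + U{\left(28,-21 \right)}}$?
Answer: $-332408 + i \sqrt{137} \approx -3.3241 \cdot 10^{5} + 11.705 i$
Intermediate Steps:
$D{\left(m,t \right)} = i \sqrt{137}$ ($D{\left(m,t \right)} = \sqrt{451 + 28 \left(-21\right)} = \sqrt{451 - 588} = \sqrt{-137} = i \sqrt{137}$)
$-332408 + D{\left(913,22 \left(-6 + 19\right) \right)} = -332408 + i \sqrt{137}$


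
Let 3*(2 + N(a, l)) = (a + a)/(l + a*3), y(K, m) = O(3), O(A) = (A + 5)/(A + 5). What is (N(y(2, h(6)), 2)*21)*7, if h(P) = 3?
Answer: -1372/5 ≈ -274.40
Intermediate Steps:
O(A) = 1 (O(A) = (5 + A)/(5 + A) = 1)
y(K, m) = 1
N(a, l) = -2 + 2*a/(3*(l + 3*a)) (N(a, l) = -2 + ((a + a)/(l + a*3))/3 = -2 + ((2*a)/(l + 3*a))/3 = -2 + (2*a/(l + 3*a))/3 = -2 + 2*a/(3*(l + 3*a)))
(N(y(2, h(6)), 2)*21)*7 = ((2*(-8*1 - 3*2)/(3*(2 + 3*1)))*21)*7 = ((2*(-8 - 6)/(3*(2 + 3)))*21)*7 = (((⅔)*(-14)/5)*21)*7 = (((⅔)*(⅕)*(-14))*21)*7 = -28/15*21*7 = -196/5*7 = -1372/5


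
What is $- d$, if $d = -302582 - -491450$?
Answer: $-188868$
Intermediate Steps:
$d = 188868$ ($d = -302582 + 491450 = 188868$)
$- d = \left(-1\right) 188868 = -188868$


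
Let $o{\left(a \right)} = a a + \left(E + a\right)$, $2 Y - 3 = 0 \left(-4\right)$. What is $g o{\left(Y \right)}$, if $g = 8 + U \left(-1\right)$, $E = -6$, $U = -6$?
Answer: $- \frac{63}{2} \approx -31.5$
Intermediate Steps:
$Y = \frac{3}{2}$ ($Y = \frac{3}{2} + \frac{0 \left(-4\right)}{2} = \frac{3}{2} + \frac{1}{2} \cdot 0 = \frac{3}{2} + 0 = \frac{3}{2} \approx 1.5$)
$g = 14$ ($g = 8 - -6 = 8 + 6 = 14$)
$o{\left(a \right)} = -6 + a + a^{2}$ ($o{\left(a \right)} = a a + \left(-6 + a\right) = a^{2} + \left(-6 + a\right) = -6 + a + a^{2}$)
$g o{\left(Y \right)} = 14 \left(-6 + \frac{3}{2} + \left(\frac{3}{2}\right)^{2}\right) = 14 \left(-6 + \frac{3}{2} + \frac{9}{4}\right) = 14 \left(- \frac{9}{4}\right) = - \frac{63}{2}$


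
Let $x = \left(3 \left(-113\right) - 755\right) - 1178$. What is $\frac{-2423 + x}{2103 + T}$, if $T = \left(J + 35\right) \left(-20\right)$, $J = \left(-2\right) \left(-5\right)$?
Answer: $- \frac{1565}{401} \approx -3.9027$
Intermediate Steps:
$J = 10$
$x = -2272$ ($x = \left(-339 - 755\right) - 1178 = -1094 - 1178 = -2272$)
$T = -900$ ($T = \left(10 + 35\right) \left(-20\right) = 45 \left(-20\right) = -900$)
$\frac{-2423 + x}{2103 + T} = \frac{-2423 - 2272}{2103 - 900} = - \frac{4695}{1203} = \left(-4695\right) \frac{1}{1203} = - \frac{1565}{401}$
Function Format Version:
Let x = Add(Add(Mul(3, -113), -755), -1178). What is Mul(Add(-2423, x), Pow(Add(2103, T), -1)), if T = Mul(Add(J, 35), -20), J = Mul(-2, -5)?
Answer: Rational(-1565, 401) ≈ -3.9027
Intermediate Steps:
J = 10
x = -2272 (x = Add(Add(-339, -755), -1178) = Add(-1094, -1178) = -2272)
T = -900 (T = Mul(Add(10, 35), -20) = Mul(45, -20) = -900)
Mul(Add(-2423, x), Pow(Add(2103, T), -1)) = Mul(Add(-2423, -2272), Pow(Add(2103, -900), -1)) = Mul(-4695, Pow(1203, -1)) = Mul(-4695, Rational(1, 1203)) = Rational(-1565, 401)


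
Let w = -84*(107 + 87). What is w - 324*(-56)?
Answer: 1848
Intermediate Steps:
w = -16296 (w = -84*194 = -16296)
w - 324*(-56) = -16296 - 324*(-56) = -16296 - 1*(-18144) = -16296 + 18144 = 1848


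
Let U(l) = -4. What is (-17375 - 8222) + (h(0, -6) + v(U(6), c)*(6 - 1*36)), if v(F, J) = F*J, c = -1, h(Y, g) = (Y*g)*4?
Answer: -25717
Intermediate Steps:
h(Y, g) = 4*Y*g
(-17375 - 8222) + (h(0, -6) + v(U(6), c)*(6 - 1*36)) = (-17375 - 8222) + (4*0*(-6) + (-4*(-1))*(6 - 1*36)) = -25597 + (0 + 4*(6 - 36)) = -25597 + (0 + 4*(-30)) = -25597 + (0 - 120) = -25597 - 120 = -25717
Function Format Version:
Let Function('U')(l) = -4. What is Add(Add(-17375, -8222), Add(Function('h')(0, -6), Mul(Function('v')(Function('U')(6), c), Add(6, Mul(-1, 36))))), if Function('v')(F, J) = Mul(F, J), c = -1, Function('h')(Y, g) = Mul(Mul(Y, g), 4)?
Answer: -25717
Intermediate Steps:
Function('h')(Y, g) = Mul(4, Y, g)
Add(Add(-17375, -8222), Add(Function('h')(0, -6), Mul(Function('v')(Function('U')(6), c), Add(6, Mul(-1, 36))))) = Add(Add(-17375, -8222), Add(Mul(4, 0, -6), Mul(Mul(-4, -1), Add(6, Mul(-1, 36))))) = Add(-25597, Add(0, Mul(4, Add(6, -36)))) = Add(-25597, Add(0, Mul(4, -30))) = Add(-25597, Add(0, -120)) = Add(-25597, -120) = -25717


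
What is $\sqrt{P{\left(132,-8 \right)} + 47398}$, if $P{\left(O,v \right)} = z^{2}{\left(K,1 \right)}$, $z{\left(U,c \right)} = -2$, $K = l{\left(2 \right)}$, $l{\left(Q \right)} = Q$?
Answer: $\sqrt{47402} \approx 217.72$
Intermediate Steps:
$K = 2$
$P{\left(O,v \right)} = 4$ ($P{\left(O,v \right)} = \left(-2\right)^{2} = 4$)
$\sqrt{P{\left(132,-8 \right)} + 47398} = \sqrt{4 + 47398} = \sqrt{47402}$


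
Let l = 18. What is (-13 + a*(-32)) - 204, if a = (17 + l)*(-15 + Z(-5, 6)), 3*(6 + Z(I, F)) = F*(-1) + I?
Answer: 82229/3 ≈ 27410.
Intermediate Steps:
Z(I, F) = -6 - F/3 + I/3 (Z(I, F) = -6 + (F*(-1) + I)/3 = -6 + (-F + I)/3 = -6 + (I - F)/3 = -6 + (-F/3 + I/3) = -6 - F/3 + I/3)
a = -2590/3 (a = (17 + 18)*(-15 + (-6 - ⅓*6 + (⅓)*(-5))) = 35*(-15 + (-6 - 2 - 5/3)) = 35*(-15 - 29/3) = 35*(-74/3) = -2590/3 ≈ -863.33)
(-13 + a*(-32)) - 204 = (-13 - 2590/3*(-32)) - 204 = (-13 + 82880/3) - 204 = 82841/3 - 204 = 82229/3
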